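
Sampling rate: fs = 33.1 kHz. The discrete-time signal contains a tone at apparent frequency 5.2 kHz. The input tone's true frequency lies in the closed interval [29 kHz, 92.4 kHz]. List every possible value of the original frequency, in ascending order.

Frequencies that alias to 5.2 kHz are k·fs ± 5.2 kHz for integer k ≥ 0.
k=0: 5.2 kHz.
k=1: 27.9 kHz, 38.3 kHz.
k=2: 61 kHz, 71.4 kHz.
k=3: 94.1 kHz, 104.5 kHz.
Within [29 kHz, 92.4 kHz]: 38.3 kHz, 61 kHz, 71.4 kHz.

38.3 kHz, 61 kHz, 71.4 kHz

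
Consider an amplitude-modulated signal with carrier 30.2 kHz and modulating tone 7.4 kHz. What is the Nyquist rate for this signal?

AM sidebands sit at fc ± fm = 22.8 kHz and 37.6 kHz.
Highest-frequency component: 37.6 kHz.
Nyquist rate = 2 × 37.6 kHz = 75.2 kHz.

75.2 kHz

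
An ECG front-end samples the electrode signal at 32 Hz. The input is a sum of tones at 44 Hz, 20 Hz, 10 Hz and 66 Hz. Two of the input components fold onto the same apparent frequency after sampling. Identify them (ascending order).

20 Hz, 44 Hz

fs/2 = 16 Hz.
44 Hz mod fs = 12 Hz.
12 Hz ≤ fs/2 = 16 Hz, appears at 12 Hz.
20 Hz > fs/2 = 16 Hz, folds to fs − 20 Hz = 12 Hz.
10 Hz ≤ fs/2 = 16 Hz, passes unchanged.
66 Hz mod fs = 2 Hz.
2 Hz ≤ fs/2 = 16 Hz, appears at 2 Hz.
20 Hz and 44 Hz both map to 12 Hz.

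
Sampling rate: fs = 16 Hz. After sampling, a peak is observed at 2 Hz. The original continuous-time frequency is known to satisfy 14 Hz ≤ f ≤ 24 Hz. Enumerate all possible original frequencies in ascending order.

Frequencies that alias to 2 Hz are k·fs ± 2 Hz for integer k ≥ 0.
k=0: 2 Hz.
k=1: 14 Hz, 18 Hz.
k=2: 30 Hz, 34 Hz.
Within [14 Hz, 24 Hz]: 14 Hz, 18 Hz.

14 Hz, 18 Hz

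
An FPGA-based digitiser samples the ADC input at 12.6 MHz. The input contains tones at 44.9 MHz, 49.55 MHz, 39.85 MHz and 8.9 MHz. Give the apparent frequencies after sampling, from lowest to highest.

fs/2 = 6.3 MHz.
44.9 MHz mod fs = 7.1 MHz.
7.1 MHz > fs/2 = 6.3 MHz, folds to fs − 7.1 MHz = 5.5 MHz.
49.55 MHz mod fs = 11.75 MHz.
11.75 MHz > fs/2 = 6.3 MHz, folds to fs − 11.75 MHz = 0.85 MHz.
39.85 MHz mod fs = 2.05 MHz.
2.05 MHz ≤ fs/2 = 6.3 MHz, appears at 2.05 MHz.
8.9 MHz > fs/2 = 6.3 MHz, folds to fs − 8.9 MHz = 3.7 MHz.
Distinct values: {0.85 MHz, 2.05 MHz, 3.7 MHz, 5.5 MHz}.

0.85 MHz, 2.05 MHz, 3.7 MHz, 5.5 MHz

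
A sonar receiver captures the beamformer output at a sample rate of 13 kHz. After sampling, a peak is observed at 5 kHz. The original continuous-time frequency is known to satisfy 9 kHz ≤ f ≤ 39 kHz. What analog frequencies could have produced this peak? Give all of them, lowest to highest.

18 kHz, 21 kHz, 31 kHz, 34 kHz

Frequencies that alias to 5 kHz are k·fs ± 5 kHz for integer k ≥ 0.
k=0: 5 kHz.
k=1: 8 kHz, 18 kHz.
k=2: 21 kHz, 31 kHz.
k=3: 34 kHz, 44 kHz.
k=4: 47 kHz, 57 kHz.
Within [9 kHz, 39 kHz]: 18 kHz, 21 kHz, 31 kHz, 34 kHz.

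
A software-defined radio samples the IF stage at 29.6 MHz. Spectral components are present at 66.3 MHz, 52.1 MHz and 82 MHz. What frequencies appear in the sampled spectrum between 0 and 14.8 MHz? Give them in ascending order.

fs/2 = 14.8 MHz.
66.3 MHz mod fs = 7.1 MHz.
7.1 MHz ≤ fs/2 = 14.8 MHz, appears at 7.1 MHz.
52.1 MHz mod fs = 22.5 MHz.
22.5 MHz > fs/2 = 14.8 MHz, folds to fs − 22.5 MHz = 7.1 MHz.
82 MHz mod fs = 22.8 MHz.
22.8 MHz > fs/2 = 14.8 MHz, folds to fs − 22.8 MHz = 6.8 MHz.
Distinct values: {6.8 MHz, 7.1 MHz}.

6.8 MHz, 7.1 MHz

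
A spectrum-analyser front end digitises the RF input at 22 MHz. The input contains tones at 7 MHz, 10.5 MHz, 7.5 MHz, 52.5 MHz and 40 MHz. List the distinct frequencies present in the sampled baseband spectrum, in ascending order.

4 MHz, 7 MHz, 7.5 MHz, 8.5 MHz, 10.5 MHz

fs/2 = 11 MHz.
7 MHz ≤ fs/2 = 11 MHz, passes unchanged.
10.5 MHz ≤ fs/2 = 11 MHz, passes unchanged.
7.5 MHz ≤ fs/2 = 11 MHz, passes unchanged.
52.5 MHz mod fs = 8.5 MHz.
8.5 MHz ≤ fs/2 = 11 MHz, appears at 8.5 MHz.
40 MHz mod fs = 18 MHz.
18 MHz > fs/2 = 11 MHz, folds to fs − 18 MHz = 4 MHz.
Distinct values: {4 MHz, 7 MHz, 7.5 MHz, 8.5 MHz, 10.5 MHz}.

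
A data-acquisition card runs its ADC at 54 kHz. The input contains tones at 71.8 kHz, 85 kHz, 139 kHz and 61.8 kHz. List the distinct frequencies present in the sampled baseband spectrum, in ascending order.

fs/2 = 27 kHz.
71.8 kHz mod fs = 17.8 kHz.
17.8 kHz ≤ fs/2 = 27 kHz, appears at 17.8 kHz.
85 kHz mod fs = 31 kHz.
31 kHz > fs/2 = 27 kHz, folds to fs − 31 kHz = 23 kHz.
139 kHz mod fs = 31 kHz.
31 kHz > fs/2 = 27 kHz, folds to fs − 31 kHz = 23 kHz.
61.8 kHz mod fs = 7.8 kHz.
7.8 kHz ≤ fs/2 = 27 kHz, appears at 7.8 kHz.
Distinct values: {7.8 kHz, 17.8 kHz, 23 kHz}.

7.8 kHz, 17.8 kHz, 23 kHz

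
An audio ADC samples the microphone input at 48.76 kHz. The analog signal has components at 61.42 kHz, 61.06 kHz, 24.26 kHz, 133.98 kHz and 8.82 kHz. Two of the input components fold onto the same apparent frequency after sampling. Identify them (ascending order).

fs/2 = 24.38 kHz.
61.42 kHz mod fs = 12.66 kHz.
12.66 kHz ≤ fs/2 = 24.38 kHz, appears at 12.66 kHz.
61.06 kHz mod fs = 12.3 kHz.
12.3 kHz ≤ fs/2 = 24.38 kHz, appears at 12.3 kHz.
24.26 kHz ≤ fs/2 = 24.38 kHz, passes unchanged.
133.98 kHz mod fs = 36.46 kHz.
36.46 kHz > fs/2 = 24.38 kHz, folds to fs − 36.46 kHz = 12.3 kHz.
8.82 kHz ≤ fs/2 = 24.38 kHz, passes unchanged.
61.06 kHz and 133.98 kHz both map to 12.3 kHz.

61.06 kHz, 133.98 kHz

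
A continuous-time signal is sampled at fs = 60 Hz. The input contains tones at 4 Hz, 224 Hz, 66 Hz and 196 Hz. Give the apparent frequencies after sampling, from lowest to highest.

4 Hz, 6 Hz, 16 Hz

fs/2 = 30 Hz.
4 Hz ≤ fs/2 = 30 Hz, passes unchanged.
224 Hz mod fs = 44 Hz.
44 Hz > fs/2 = 30 Hz, folds to fs − 44 Hz = 16 Hz.
66 Hz mod fs = 6 Hz.
6 Hz ≤ fs/2 = 30 Hz, appears at 6 Hz.
196 Hz mod fs = 16 Hz.
16 Hz ≤ fs/2 = 30 Hz, appears at 16 Hz.
Distinct values: {4 Hz, 6 Hz, 16 Hz}.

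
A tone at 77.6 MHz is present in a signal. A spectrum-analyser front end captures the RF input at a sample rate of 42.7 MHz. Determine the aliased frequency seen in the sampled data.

77.6 MHz mod fs = 34.9 MHz.
34.9 MHz > fs/2 = 21.35 MHz, folds to fs − 34.9 MHz = 7.8 MHz.

7.8 MHz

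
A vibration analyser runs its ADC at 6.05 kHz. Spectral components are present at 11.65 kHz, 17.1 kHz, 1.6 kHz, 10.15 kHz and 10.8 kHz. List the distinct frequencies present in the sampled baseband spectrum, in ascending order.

fs/2 = 3.025 kHz.
11.65 kHz mod fs = 5.6 kHz.
5.6 kHz > fs/2 = 3.025 kHz, folds to fs − 5.6 kHz = 0.45 kHz.
17.1 kHz mod fs = 5 kHz.
5 kHz > fs/2 = 3.025 kHz, folds to fs − 5 kHz = 1.05 kHz.
1.6 kHz ≤ fs/2 = 3.025 kHz, passes unchanged.
10.15 kHz mod fs = 4.1 kHz.
4.1 kHz > fs/2 = 3.025 kHz, folds to fs − 4.1 kHz = 1.95 kHz.
10.8 kHz mod fs = 4.75 kHz.
4.75 kHz > fs/2 = 3.025 kHz, folds to fs − 4.75 kHz = 1.3 kHz.
Distinct values: {0.45 kHz, 1.05 kHz, 1.3 kHz, 1.6 kHz, 1.95 kHz}.

0.45 kHz, 1.05 kHz, 1.3 kHz, 1.6 kHz, 1.95 kHz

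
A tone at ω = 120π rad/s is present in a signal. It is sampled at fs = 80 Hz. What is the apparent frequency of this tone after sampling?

ω = 120π rad/s → f = ω/(2π) = 60 Hz.
60 Hz > fs/2 = 40 Hz, folds to fs − 60 Hz = 20 Hz.

20 Hz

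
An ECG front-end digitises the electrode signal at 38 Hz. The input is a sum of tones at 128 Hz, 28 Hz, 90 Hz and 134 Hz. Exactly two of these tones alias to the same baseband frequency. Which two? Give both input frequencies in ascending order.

90 Hz, 128 Hz

fs/2 = 19 Hz.
128 Hz mod fs = 14 Hz.
14 Hz ≤ fs/2 = 19 Hz, appears at 14 Hz.
28 Hz > fs/2 = 19 Hz, folds to fs − 28 Hz = 10 Hz.
90 Hz mod fs = 14 Hz.
14 Hz ≤ fs/2 = 19 Hz, appears at 14 Hz.
134 Hz mod fs = 20 Hz.
20 Hz > fs/2 = 19 Hz, folds to fs − 20 Hz = 18 Hz.
90 Hz and 128 Hz both map to 14 Hz.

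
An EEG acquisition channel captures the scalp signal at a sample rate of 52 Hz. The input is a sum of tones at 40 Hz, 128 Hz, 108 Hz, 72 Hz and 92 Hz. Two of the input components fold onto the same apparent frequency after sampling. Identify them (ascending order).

fs/2 = 26 Hz.
40 Hz > fs/2 = 26 Hz, folds to fs − 40 Hz = 12 Hz.
128 Hz mod fs = 24 Hz.
24 Hz ≤ fs/2 = 26 Hz, appears at 24 Hz.
108 Hz mod fs = 4 Hz.
4 Hz ≤ fs/2 = 26 Hz, appears at 4 Hz.
72 Hz mod fs = 20 Hz.
20 Hz ≤ fs/2 = 26 Hz, appears at 20 Hz.
92 Hz mod fs = 40 Hz.
40 Hz > fs/2 = 26 Hz, folds to fs − 40 Hz = 12 Hz.
40 Hz and 92 Hz both map to 12 Hz.

40 Hz, 92 Hz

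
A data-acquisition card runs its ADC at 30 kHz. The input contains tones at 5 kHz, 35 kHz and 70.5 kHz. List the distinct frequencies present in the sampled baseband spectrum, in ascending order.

fs/2 = 15 kHz.
5 kHz ≤ fs/2 = 15 kHz, passes unchanged.
35 kHz mod fs = 5 kHz.
5 kHz ≤ fs/2 = 15 kHz, appears at 5 kHz.
70.5 kHz mod fs = 10.5 kHz.
10.5 kHz ≤ fs/2 = 15 kHz, appears at 10.5 kHz.
Distinct values: {5 kHz, 10.5 kHz}.

5 kHz, 10.5 kHz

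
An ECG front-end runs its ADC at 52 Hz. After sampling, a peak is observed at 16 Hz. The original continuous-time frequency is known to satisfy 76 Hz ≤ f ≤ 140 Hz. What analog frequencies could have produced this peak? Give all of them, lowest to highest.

Frequencies that alias to 16 Hz are k·fs ± 16 Hz for integer k ≥ 0.
k=0: 16 Hz.
k=1: 36 Hz, 68 Hz.
k=2: 88 Hz, 120 Hz.
k=3: 140 Hz, 172 Hz.
k=4: 192 Hz, 224 Hz.
Within [76 Hz, 140 Hz]: 88 Hz, 120 Hz, 140 Hz.

88 Hz, 120 Hz, 140 Hz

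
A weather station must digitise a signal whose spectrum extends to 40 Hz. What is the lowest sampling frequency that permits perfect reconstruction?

Nyquist rate = 2 × 40 Hz = 80 Hz.

80 Hz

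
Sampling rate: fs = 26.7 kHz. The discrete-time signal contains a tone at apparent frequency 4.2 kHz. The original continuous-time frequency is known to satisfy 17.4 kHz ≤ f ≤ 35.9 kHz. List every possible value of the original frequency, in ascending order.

22.5 kHz, 30.9 kHz

Frequencies that alias to 4.2 kHz are k·fs ± 4.2 kHz for integer k ≥ 0.
k=0: 4.2 kHz.
k=1: 22.5 kHz, 30.9 kHz.
k=2: 49.2 kHz, 57.6 kHz.
Within [17.4 kHz, 35.9 kHz]: 22.5 kHz, 30.9 kHz.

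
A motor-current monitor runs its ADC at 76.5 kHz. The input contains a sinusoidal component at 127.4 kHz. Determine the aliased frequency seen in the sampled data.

127.4 kHz mod fs = 50.9 kHz.
50.9 kHz > fs/2 = 38.25 kHz, folds to fs − 50.9 kHz = 25.6 kHz.

25.6 kHz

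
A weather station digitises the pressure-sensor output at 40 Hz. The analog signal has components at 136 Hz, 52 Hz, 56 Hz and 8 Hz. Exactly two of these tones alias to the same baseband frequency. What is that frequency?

16 Hz

fs/2 = 20 Hz.
136 Hz mod fs = 16 Hz.
16 Hz ≤ fs/2 = 20 Hz, appears at 16 Hz.
52 Hz mod fs = 12 Hz.
12 Hz ≤ fs/2 = 20 Hz, appears at 12 Hz.
56 Hz mod fs = 16 Hz.
16 Hz ≤ fs/2 = 20 Hz, appears at 16 Hz.
8 Hz ≤ fs/2 = 20 Hz, passes unchanged.
56 Hz and 136 Hz both map to 16 Hz.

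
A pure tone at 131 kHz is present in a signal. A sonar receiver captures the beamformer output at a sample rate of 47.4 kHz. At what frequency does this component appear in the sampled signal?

11.2 kHz

131 kHz mod fs = 36.2 kHz.
36.2 kHz > fs/2 = 23.7 kHz, folds to fs − 36.2 kHz = 11.2 kHz.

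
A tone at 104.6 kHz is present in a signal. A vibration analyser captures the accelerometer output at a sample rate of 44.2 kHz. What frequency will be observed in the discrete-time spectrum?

104.6 kHz mod fs = 16.2 kHz.
16.2 kHz ≤ fs/2 = 22.1 kHz, appears at 16.2 kHz.

16.2 kHz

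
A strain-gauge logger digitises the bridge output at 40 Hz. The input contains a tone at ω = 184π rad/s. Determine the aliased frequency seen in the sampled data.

ω = 184π rad/s → f = ω/(2π) = 92 Hz.
92 Hz mod fs = 12 Hz.
12 Hz ≤ fs/2 = 20 Hz, appears at 12 Hz.

12 Hz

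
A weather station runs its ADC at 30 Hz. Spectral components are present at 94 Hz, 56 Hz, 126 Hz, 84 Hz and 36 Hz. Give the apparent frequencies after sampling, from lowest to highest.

4 Hz, 6 Hz

fs/2 = 15 Hz.
94 Hz mod fs = 4 Hz.
4 Hz ≤ fs/2 = 15 Hz, appears at 4 Hz.
56 Hz mod fs = 26 Hz.
26 Hz > fs/2 = 15 Hz, folds to fs − 26 Hz = 4 Hz.
126 Hz mod fs = 6 Hz.
6 Hz ≤ fs/2 = 15 Hz, appears at 6 Hz.
84 Hz mod fs = 24 Hz.
24 Hz > fs/2 = 15 Hz, folds to fs − 24 Hz = 6 Hz.
36 Hz mod fs = 6 Hz.
6 Hz ≤ fs/2 = 15 Hz, appears at 6 Hz.
Distinct values: {4 Hz, 6 Hz}.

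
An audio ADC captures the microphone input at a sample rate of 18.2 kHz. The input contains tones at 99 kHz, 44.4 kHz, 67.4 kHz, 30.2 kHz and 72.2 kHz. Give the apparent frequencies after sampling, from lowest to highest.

0.6 kHz, 5.4 kHz, 6.2 kHz, 8 kHz

fs/2 = 9.1 kHz.
99 kHz mod fs = 8 kHz.
8 kHz ≤ fs/2 = 9.1 kHz, appears at 8 kHz.
44.4 kHz mod fs = 8 kHz.
8 kHz ≤ fs/2 = 9.1 kHz, appears at 8 kHz.
67.4 kHz mod fs = 12.8 kHz.
12.8 kHz > fs/2 = 9.1 kHz, folds to fs − 12.8 kHz = 5.4 kHz.
30.2 kHz mod fs = 12 kHz.
12 kHz > fs/2 = 9.1 kHz, folds to fs − 12 kHz = 6.2 kHz.
72.2 kHz mod fs = 17.6 kHz.
17.6 kHz > fs/2 = 9.1 kHz, folds to fs − 17.6 kHz = 0.6 kHz.
Distinct values: {0.6 kHz, 5.4 kHz, 6.2 kHz, 8 kHz}.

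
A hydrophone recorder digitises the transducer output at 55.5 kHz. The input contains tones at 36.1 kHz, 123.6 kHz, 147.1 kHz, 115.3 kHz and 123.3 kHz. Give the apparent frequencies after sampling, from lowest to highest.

4.3 kHz, 12.3 kHz, 12.6 kHz, 19.4 kHz

fs/2 = 27.75 kHz.
36.1 kHz > fs/2 = 27.75 kHz, folds to fs − 36.1 kHz = 19.4 kHz.
123.6 kHz mod fs = 12.6 kHz.
12.6 kHz ≤ fs/2 = 27.75 kHz, appears at 12.6 kHz.
147.1 kHz mod fs = 36.1 kHz.
36.1 kHz > fs/2 = 27.75 kHz, folds to fs − 36.1 kHz = 19.4 kHz.
115.3 kHz mod fs = 4.3 kHz.
4.3 kHz ≤ fs/2 = 27.75 kHz, appears at 4.3 kHz.
123.3 kHz mod fs = 12.3 kHz.
12.3 kHz ≤ fs/2 = 27.75 kHz, appears at 12.3 kHz.
Distinct values: {4.3 kHz, 12.3 kHz, 12.6 kHz, 19.4 kHz}.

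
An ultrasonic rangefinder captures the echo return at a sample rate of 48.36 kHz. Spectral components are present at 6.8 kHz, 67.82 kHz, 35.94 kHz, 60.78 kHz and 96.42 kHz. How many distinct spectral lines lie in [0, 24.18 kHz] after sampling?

fs/2 = 24.18 kHz.
6.8 kHz ≤ fs/2 = 24.18 kHz, passes unchanged.
67.82 kHz mod fs = 19.46 kHz.
19.46 kHz ≤ fs/2 = 24.18 kHz, appears at 19.46 kHz.
35.94 kHz > fs/2 = 24.18 kHz, folds to fs − 35.94 kHz = 12.42 kHz.
60.78 kHz mod fs = 12.42 kHz.
12.42 kHz ≤ fs/2 = 24.18 kHz, appears at 12.42 kHz.
96.42 kHz mod fs = 48.06 kHz.
48.06 kHz > fs/2 = 24.18 kHz, folds to fs − 48.06 kHz = 0.3 kHz.
Distinct values: {0.3 kHz, 6.8 kHz, 12.42 kHz, 19.46 kHz} → 4.

4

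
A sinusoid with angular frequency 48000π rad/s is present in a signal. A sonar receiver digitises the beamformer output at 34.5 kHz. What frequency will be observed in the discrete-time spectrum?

10.5 kHz

ω = 48000π rad/s → f = ω/(2π) = 24000 Hz = 24 kHz.
24 kHz > fs/2 = 17.25 kHz, folds to fs − 24 kHz = 10.5 kHz.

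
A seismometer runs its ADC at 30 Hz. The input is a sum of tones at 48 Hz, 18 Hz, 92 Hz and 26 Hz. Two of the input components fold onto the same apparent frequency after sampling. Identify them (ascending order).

18 Hz, 48 Hz

fs/2 = 15 Hz.
48 Hz mod fs = 18 Hz.
18 Hz > fs/2 = 15 Hz, folds to fs − 18 Hz = 12 Hz.
18 Hz > fs/2 = 15 Hz, folds to fs − 18 Hz = 12 Hz.
92 Hz mod fs = 2 Hz.
2 Hz ≤ fs/2 = 15 Hz, appears at 2 Hz.
26 Hz > fs/2 = 15 Hz, folds to fs − 26 Hz = 4 Hz.
18 Hz and 48 Hz both map to 12 Hz.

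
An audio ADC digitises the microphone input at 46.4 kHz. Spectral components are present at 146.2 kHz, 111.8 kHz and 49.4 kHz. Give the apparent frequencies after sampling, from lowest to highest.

3 kHz, 7 kHz, 19 kHz

fs/2 = 23.2 kHz.
146.2 kHz mod fs = 7 kHz.
7 kHz ≤ fs/2 = 23.2 kHz, appears at 7 kHz.
111.8 kHz mod fs = 19 kHz.
19 kHz ≤ fs/2 = 23.2 kHz, appears at 19 kHz.
49.4 kHz mod fs = 3 kHz.
3 kHz ≤ fs/2 = 23.2 kHz, appears at 3 kHz.
Distinct values: {3 kHz, 7 kHz, 19 kHz}.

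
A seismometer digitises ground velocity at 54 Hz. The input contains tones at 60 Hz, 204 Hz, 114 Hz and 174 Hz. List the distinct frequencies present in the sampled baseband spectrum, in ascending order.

fs/2 = 27 Hz.
60 Hz mod fs = 6 Hz.
6 Hz ≤ fs/2 = 27 Hz, appears at 6 Hz.
204 Hz mod fs = 42 Hz.
42 Hz > fs/2 = 27 Hz, folds to fs − 42 Hz = 12 Hz.
114 Hz mod fs = 6 Hz.
6 Hz ≤ fs/2 = 27 Hz, appears at 6 Hz.
174 Hz mod fs = 12 Hz.
12 Hz ≤ fs/2 = 27 Hz, appears at 12 Hz.
Distinct values: {6 Hz, 12 Hz}.

6 Hz, 12 Hz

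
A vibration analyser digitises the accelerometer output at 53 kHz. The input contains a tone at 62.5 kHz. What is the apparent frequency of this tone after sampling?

9.5 kHz

62.5 kHz mod fs = 9.5 kHz.
9.5 kHz ≤ fs/2 = 26.5 kHz, appears at 9.5 kHz.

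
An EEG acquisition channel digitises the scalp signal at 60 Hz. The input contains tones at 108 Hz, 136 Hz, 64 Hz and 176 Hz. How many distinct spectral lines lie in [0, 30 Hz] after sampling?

3

fs/2 = 30 Hz.
108 Hz mod fs = 48 Hz.
48 Hz > fs/2 = 30 Hz, folds to fs − 48 Hz = 12 Hz.
136 Hz mod fs = 16 Hz.
16 Hz ≤ fs/2 = 30 Hz, appears at 16 Hz.
64 Hz mod fs = 4 Hz.
4 Hz ≤ fs/2 = 30 Hz, appears at 4 Hz.
176 Hz mod fs = 56 Hz.
56 Hz > fs/2 = 30 Hz, folds to fs − 56 Hz = 4 Hz.
Distinct values: {4 Hz, 12 Hz, 16 Hz} → 3.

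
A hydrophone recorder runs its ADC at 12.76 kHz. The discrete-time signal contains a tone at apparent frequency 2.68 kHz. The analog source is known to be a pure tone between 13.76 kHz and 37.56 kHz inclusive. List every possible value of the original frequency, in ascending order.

Frequencies that alias to 2.68 kHz are k·fs ± 2.68 kHz for integer k ≥ 0.
k=0: 2.68 kHz.
k=1: 10.08 kHz, 15.44 kHz.
k=2: 22.84 kHz, 28.2 kHz.
k=3: 35.6 kHz, 40.96 kHz.
k=4: 48.36 kHz, 53.72 kHz.
Within [13.76 kHz, 37.56 kHz]: 15.44 kHz, 22.84 kHz, 28.2 kHz, 35.6 kHz.

15.44 kHz, 22.84 kHz, 28.2 kHz, 35.6 kHz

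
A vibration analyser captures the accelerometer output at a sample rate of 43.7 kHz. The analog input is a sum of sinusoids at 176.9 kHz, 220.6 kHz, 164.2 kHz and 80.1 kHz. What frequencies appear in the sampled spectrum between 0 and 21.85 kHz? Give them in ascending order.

2.1 kHz, 7.3 kHz, 10.6 kHz

fs/2 = 21.85 kHz.
176.9 kHz mod fs = 2.1 kHz.
2.1 kHz ≤ fs/2 = 21.85 kHz, appears at 2.1 kHz.
220.6 kHz mod fs = 2.1 kHz.
2.1 kHz ≤ fs/2 = 21.85 kHz, appears at 2.1 kHz.
164.2 kHz mod fs = 33.1 kHz.
33.1 kHz > fs/2 = 21.85 kHz, folds to fs − 33.1 kHz = 10.6 kHz.
80.1 kHz mod fs = 36.4 kHz.
36.4 kHz > fs/2 = 21.85 kHz, folds to fs − 36.4 kHz = 7.3 kHz.
Distinct values: {2.1 kHz, 7.3 kHz, 10.6 kHz}.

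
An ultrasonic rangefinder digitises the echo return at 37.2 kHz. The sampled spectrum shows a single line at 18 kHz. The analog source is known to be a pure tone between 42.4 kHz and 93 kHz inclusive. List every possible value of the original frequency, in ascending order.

Frequencies that alias to 18 kHz are k·fs ± 18 kHz for integer k ≥ 0.
k=0: 18 kHz.
k=1: 19.2 kHz, 55.2 kHz.
k=2: 56.4 kHz, 92.4 kHz.
k=3: 93.6 kHz, 129.6 kHz.
Within [42.4 kHz, 93 kHz]: 55.2 kHz, 56.4 kHz, 92.4 kHz.

55.2 kHz, 56.4 kHz, 92.4 kHz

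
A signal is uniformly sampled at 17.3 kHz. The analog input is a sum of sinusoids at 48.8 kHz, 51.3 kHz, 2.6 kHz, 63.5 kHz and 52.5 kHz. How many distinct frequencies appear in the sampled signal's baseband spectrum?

4

fs/2 = 8.65 kHz.
48.8 kHz mod fs = 14.2 kHz.
14.2 kHz > fs/2 = 8.65 kHz, folds to fs − 14.2 kHz = 3.1 kHz.
51.3 kHz mod fs = 16.7 kHz.
16.7 kHz > fs/2 = 8.65 kHz, folds to fs − 16.7 kHz = 0.6 kHz.
2.6 kHz ≤ fs/2 = 8.65 kHz, passes unchanged.
63.5 kHz mod fs = 11.6 kHz.
11.6 kHz > fs/2 = 8.65 kHz, folds to fs − 11.6 kHz = 5.7 kHz.
52.5 kHz mod fs = 0.6 kHz.
0.6 kHz ≤ fs/2 = 8.65 kHz, appears at 0.6 kHz.
Distinct values: {0.6 kHz, 2.6 kHz, 3.1 kHz, 5.7 kHz} → 4.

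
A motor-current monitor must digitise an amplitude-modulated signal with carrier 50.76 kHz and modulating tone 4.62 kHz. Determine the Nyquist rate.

AM sidebands sit at fc ± fm = 46.14 kHz and 55.38 kHz.
Highest-frequency component: 55.38 kHz.
Nyquist rate = 2 × 55.38 kHz = 110.76 kHz.

110.76 kHz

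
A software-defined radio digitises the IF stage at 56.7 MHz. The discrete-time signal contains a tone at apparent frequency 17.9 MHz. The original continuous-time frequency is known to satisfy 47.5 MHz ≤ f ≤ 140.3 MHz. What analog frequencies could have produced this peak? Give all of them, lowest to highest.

Frequencies that alias to 17.9 MHz are k·fs ± 17.9 MHz for integer k ≥ 0.
k=0: 17.9 MHz.
k=1: 38.8 MHz, 74.6 MHz.
k=2: 95.5 MHz, 131.3 MHz.
k=3: 152.2 MHz, 188 MHz.
Within [47.5 MHz, 140.3 MHz]: 74.6 MHz, 95.5 MHz, 131.3 MHz.

74.6 MHz, 95.5 MHz, 131.3 MHz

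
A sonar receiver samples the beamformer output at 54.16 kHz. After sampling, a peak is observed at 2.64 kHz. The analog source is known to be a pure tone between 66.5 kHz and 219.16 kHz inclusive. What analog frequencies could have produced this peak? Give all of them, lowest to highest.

Frequencies that alias to 2.64 kHz are k·fs ± 2.64 kHz for integer k ≥ 0.
k=0: 2.64 kHz.
k=1: 51.52 kHz, 56.8 kHz.
k=2: 105.68 kHz, 110.96 kHz.
k=3: 159.84 kHz, 165.12 kHz.
k=4: 214 kHz, 219.28 kHz.
k=5: 268.16 kHz, 273.44 kHz.
Within [66.5 kHz, 219.16 kHz]: 105.68 kHz, 110.96 kHz, 159.84 kHz, 165.12 kHz, 214 kHz.

105.68 kHz, 110.96 kHz, 159.84 kHz, 165.12 kHz, 214 kHz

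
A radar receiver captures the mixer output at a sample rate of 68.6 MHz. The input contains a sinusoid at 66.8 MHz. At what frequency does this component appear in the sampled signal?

1.8 MHz

66.8 MHz > fs/2 = 34.3 MHz, folds to fs − 66.8 MHz = 1.8 MHz.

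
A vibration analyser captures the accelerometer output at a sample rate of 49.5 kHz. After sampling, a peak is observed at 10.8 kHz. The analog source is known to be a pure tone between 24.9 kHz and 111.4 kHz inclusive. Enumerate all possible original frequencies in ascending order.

Frequencies that alias to 10.8 kHz are k·fs ± 10.8 kHz for integer k ≥ 0.
k=0: 10.8 kHz.
k=1: 38.7 kHz, 60.3 kHz.
k=2: 88.2 kHz, 109.8 kHz.
k=3: 137.7 kHz, 159.3 kHz.
Within [24.9 kHz, 111.4 kHz]: 38.7 kHz, 60.3 kHz, 88.2 kHz, 109.8 kHz.

38.7 kHz, 60.3 kHz, 88.2 kHz, 109.8 kHz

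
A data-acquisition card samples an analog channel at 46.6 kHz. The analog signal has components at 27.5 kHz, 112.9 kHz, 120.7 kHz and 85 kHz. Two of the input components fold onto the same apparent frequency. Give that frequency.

fs/2 = 23.3 kHz.
27.5 kHz > fs/2 = 23.3 kHz, folds to fs − 27.5 kHz = 19.1 kHz.
112.9 kHz mod fs = 19.7 kHz.
19.7 kHz ≤ fs/2 = 23.3 kHz, appears at 19.7 kHz.
120.7 kHz mod fs = 27.5 kHz.
27.5 kHz > fs/2 = 23.3 kHz, folds to fs − 27.5 kHz = 19.1 kHz.
85 kHz mod fs = 38.4 kHz.
38.4 kHz > fs/2 = 23.3 kHz, folds to fs − 38.4 kHz = 8.2 kHz.
27.5 kHz and 120.7 kHz both map to 19.1 kHz.

19.1 kHz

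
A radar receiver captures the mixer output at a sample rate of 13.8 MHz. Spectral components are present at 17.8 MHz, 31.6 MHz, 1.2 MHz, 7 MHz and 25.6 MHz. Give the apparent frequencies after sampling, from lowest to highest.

1.2 MHz, 2 MHz, 4 MHz, 6.8 MHz

fs/2 = 6.9 MHz.
17.8 MHz mod fs = 4 MHz.
4 MHz ≤ fs/2 = 6.9 MHz, appears at 4 MHz.
31.6 MHz mod fs = 4 MHz.
4 MHz ≤ fs/2 = 6.9 MHz, appears at 4 MHz.
1.2 MHz ≤ fs/2 = 6.9 MHz, passes unchanged.
7 MHz > fs/2 = 6.9 MHz, folds to fs − 7 MHz = 6.8 MHz.
25.6 MHz mod fs = 11.8 MHz.
11.8 MHz > fs/2 = 6.9 MHz, folds to fs − 11.8 MHz = 2 MHz.
Distinct values: {1.2 MHz, 2 MHz, 4 MHz, 6.8 MHz}.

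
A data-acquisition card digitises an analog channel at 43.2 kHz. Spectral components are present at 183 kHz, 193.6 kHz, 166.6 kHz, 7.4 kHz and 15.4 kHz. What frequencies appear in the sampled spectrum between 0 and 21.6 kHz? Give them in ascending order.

fs/2 = 21.6 kHz.
183 kHz mod fs = 10.2 kHz.
10.2 kHz ≤ fs/2 = 21.6 kHz, appears at 10.2 kHz.
193.6 kHz mod fs = 20.8 kHz.
20.8 kHz ≤ fs/2 = 21.6 kHz, appears at 20.8 kHz.
166.6 kHz mod fs = 37 kHz.
37 kHz > fs/2 = 21.6 kHz, folds to fs − 37 kHz = 6.2 kHz.
7.4 kHz ≤ fs/2 = 21.6 kHz, passes unchanged.
15.4 kHz ≤ fs/2 = 21.6 kHz, passes unchanged.
Distinct values: {6.2 kHz, 7.4 kHz, 10.2 kHz, 15.4 kHz, 20.8 kHz}.

6.2 kHz, 7.4 kHz, 10.2 kHz, 15.4 kHz, 20.8 kHz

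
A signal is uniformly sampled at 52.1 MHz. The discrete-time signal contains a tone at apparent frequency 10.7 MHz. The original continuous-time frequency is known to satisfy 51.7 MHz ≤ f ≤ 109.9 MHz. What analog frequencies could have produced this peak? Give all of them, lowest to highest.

62.8 MHz, 93.5 MHz

Frequencies that alias to 10.7 MHz are k·fs ± 10.7 MHz for integer k ≥ 0.
k=0: 10.7 MHz.
k=1: 41.4 MHz, 62.8 MHz.
k=2: 93.5 MHz, 114.9 MHz.
k=3: 145.6 MHz, 167 MHz.
Within [51.7 MHz, 109.9 MHz]: 62.8 MHz, 93.5 MHz.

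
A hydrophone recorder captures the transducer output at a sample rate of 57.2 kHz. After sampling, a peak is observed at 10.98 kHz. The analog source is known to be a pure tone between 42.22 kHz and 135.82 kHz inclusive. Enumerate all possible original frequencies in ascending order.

Frequencies that alias to 10.98 kHz are k·fs ± 10.98 kHz for integer k ≥ 0.
k=0: 10.98 kHz.
k=1: 46.22 kHz, 68.18 kHz.
k=2: 103.42 kHz, 125.38 kHz.
k=3: 160.62 kHz, 182.58 kHz.
Within [42.22 kHz, 135.82 kHz]: 46.22 kHz, 68.18 kHz, 103.42 kHz, 125.38 kHz.

46.22 kHz, 68.18 kHz, 103.42 kHz, 125.38 kHz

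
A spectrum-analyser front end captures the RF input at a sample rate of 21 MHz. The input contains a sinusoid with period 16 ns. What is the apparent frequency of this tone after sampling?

T = 16 ns → f = 1/T = 62.5 MHz.
62.5 MHz mod fs = 20.5 MHz.
20.5 MHz > fs/2 = 10.5 MHz, folds to fs − 20.5 MHz = 0.5 MHz.

0.5 MHz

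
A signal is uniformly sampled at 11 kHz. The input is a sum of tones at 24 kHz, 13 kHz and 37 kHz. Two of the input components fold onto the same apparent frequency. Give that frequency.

fs/2 = 5.5 kHz.
24 kHz mod fs = 2 kHz.
2 kHz ≤ fs/2 = 5.5 kHz, appears at 2 kHz.
13 kHz mod fs = 2 kHz.
2 kHz ≤ fs/2 = 5.5 kHz, appears at 2 kHz.
37 kHz mod fs = 4 kHz.
4 kHz ≤ fs/2 = 5.5 kHz, appears at 4 kHz.
13 kHz and 24 kHz both map to 2 kHz.

2 kHz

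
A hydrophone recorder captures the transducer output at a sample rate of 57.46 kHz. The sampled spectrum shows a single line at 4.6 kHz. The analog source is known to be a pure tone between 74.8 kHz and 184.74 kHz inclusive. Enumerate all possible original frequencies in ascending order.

Frequencies that alias to 4.6 kHz are k·fs ± 4.6 kHz for integer k ≥ 0.
k=0: 4.6 kHz.
k=1: 52.86 kHz, 62.06 kHz.
k=2: 110.32 kHz, 119.52 kHz.
k=3: 167.78 kHz, 176.98 kHz.
k=4: 225.24 kHz, 234.44 kHz.
Within [74.8 kHz, 184.74 kHz]: 110.32 kHz, 119.52 kHz, 167.78 kHz, 176.98 kHz.

110.32 kHz, 119.52 kHz, 167.78 kHz, 176.98 kHz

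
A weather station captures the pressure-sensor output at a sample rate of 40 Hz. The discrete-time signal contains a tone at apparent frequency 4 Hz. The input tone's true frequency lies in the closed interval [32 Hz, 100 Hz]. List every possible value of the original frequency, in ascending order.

36 Hz, 44 Hz, 76 Hz, 84 Hz

Frequencies that alias to 4 Hz are k·fs ± 4 Hz for integer k ≥ 0.
k=0: 4 Hz.
k=1: 36 Hz, 44 Hz.
k=2: 76 Hz, 84 Hz.
k=3: 116 Hz, 124 Hz.
Within [32 Hz, 100 Hz]: 36 Hz, 44 Hz, 76 Hz, 84 Hz.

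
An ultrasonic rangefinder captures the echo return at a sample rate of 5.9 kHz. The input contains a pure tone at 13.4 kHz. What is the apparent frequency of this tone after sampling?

1.6 kHz

13.4 kHz mod fs = 1.6 kHz.
1.6 kHz ≤ fs/2 = 2.95 kHz, appears at 1.6 kHz.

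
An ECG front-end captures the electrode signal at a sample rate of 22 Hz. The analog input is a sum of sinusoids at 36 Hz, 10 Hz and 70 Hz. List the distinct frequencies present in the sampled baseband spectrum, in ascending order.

4 Hz, 8 Hz, 10 Hz

fs/2 = 11 Hz.
36 Hz mod fs = 14 Hz.
14 Hz > fs/2 = 11 Hz, folds to fs − 14 Hz = 8 Hz.
10 Hz ≤ fs/2 = 11 Hz, passes unchanged.
70 Hz mod fs = 4 Hz.
4 Hz ≤ fs/2 = 11 Hz, appears at 4 Hz.
Distinct values: {4 Hz, 8 Hz, 10 Hz}.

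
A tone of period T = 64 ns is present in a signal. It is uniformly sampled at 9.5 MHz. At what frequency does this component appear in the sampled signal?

T = 64 ns → f = 1/T = 15.625 MHz.
15.625 MHz mod fs = 6.125 MHz.
6.125 MHz > fs/2 = 4.75 MHz, folds to fs − 6.125 MHz = 3.375 MHz.

3.375 MHz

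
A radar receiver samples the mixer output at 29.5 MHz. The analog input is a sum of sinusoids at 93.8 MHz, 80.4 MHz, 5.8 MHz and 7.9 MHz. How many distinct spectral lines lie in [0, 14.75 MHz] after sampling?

fs/2 = 14.75 MHz.
93.8 MHz mod fs = 5.3 MHz.
5.3 MHz ≤ fs/2 = 14.75 MHz, appears at 5.3 MHz.
80.4 MHz mod fs = 21.4 MHz.
21.4 MHz > fs/2 = 14.75 MHz, folds to fs − 21.4 MHz = 8.1 MHz.
5.8 MHz ≤ fs/2 = 14.75 MHz, passes unchanged.
7.9 MHz ≤ fs/2 = 14.75 MHz, passes unchanged.
Distinct values: {5.3 MHz, 5.8 MHz, 7.9 MHz, 8.1 MHz} → 4.

4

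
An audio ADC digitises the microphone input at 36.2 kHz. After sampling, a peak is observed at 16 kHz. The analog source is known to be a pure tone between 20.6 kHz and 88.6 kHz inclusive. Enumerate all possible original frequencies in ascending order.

52.2 kHz, 56.4 kHz, 88.4 kHz

Frequencies that alias to 16 kHz are k·fs ± 16 kHz for integer k ≥ 0.
k=0: 16 kHz.
k=1: 20.2 kHz, 52.2 kHz.
k=2: 56.4 kHz, 88.4 kHz.
k=3: 92.6 kHz, 124.6 kHz.
Within [20.6 kHz, 88.6 kHz]: 52.2 kHz, 56.4 kHz, 88.4 kHz.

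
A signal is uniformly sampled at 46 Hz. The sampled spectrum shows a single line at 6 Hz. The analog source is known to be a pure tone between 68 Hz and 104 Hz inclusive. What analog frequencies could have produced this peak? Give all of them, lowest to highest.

Frequencies that alias to 6 Hz are k·fs ± 6 Hz for integer k ≥ 0.
k=0: 6 Hz.
k=1: 40 Hz, 52 Hz.
k=2: 86 Hz, 98 Hz.
k=3: 132 Hz, 144 Hz.
Within [68 Hz, 104 Hz]: 86 Hz, 98 Hz.

86 Hz, 98 Hz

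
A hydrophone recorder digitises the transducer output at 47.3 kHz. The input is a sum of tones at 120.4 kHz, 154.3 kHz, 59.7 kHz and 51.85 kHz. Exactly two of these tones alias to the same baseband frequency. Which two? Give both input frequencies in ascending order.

fs/2 = 23.65 kHz.
120.4 kHz mod fs = 25.8 kHz.
25.8 kHz > fs/2 = 23.65 kHz, folds to fs − 25.8 kHz = 21.5 kHz.
154.3 kHz mod fs = 12.4 kHz.
12.4 kHz ≤ fs/2 = 23.65 kHz, appears at 12.4 kHz.
59.7 kHz mod fs = 12.4 kHz.
12.4 kHz ≤ fs/2 = 23.65 kHz, appears at 12.4 kHz.
51.85 kHz mod fs = 4.55 kHz.
4.55 kHz ≤ fs/2 = 23.65 kHz, appears at 4.55 kHz.
59.7 kHz and 154.3 kHz both map to 12.4 kHz.

59.7 kHz, 154.3 kHz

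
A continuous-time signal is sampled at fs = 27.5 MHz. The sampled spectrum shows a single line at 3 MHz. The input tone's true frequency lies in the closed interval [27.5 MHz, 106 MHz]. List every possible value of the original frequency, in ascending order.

30.5 MHz, 52 MHz, 58 MHz, 79.5 MHz, 85.5 MHz

Frequencies that alias to 3 MHz are k·fs ± 3 MHz for integer k ≥ 0.
k=0: 3 MHz.
k=1: 24.5 MHz, 30.5 MHz.
k=2: 52 MHz, 58 MHz.
k=3: 79.5 MHz, 85.5 MHz.
k=4: 107 MHz, 113 MHz.
Within [27.5 MHz, 106 MHz]: 30.5 MHz, 52 MHz, 58 MHz, 79.5 MHz, 85.5 MHz.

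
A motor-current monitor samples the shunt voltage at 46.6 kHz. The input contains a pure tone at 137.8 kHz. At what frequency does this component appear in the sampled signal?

137.8 kHz mod fs = 44.6 kHz.
44.6 kHz > fs/2 = 23.3 kHz, folds to fs − 44.6 kHz = 2 kHz.

2 kHz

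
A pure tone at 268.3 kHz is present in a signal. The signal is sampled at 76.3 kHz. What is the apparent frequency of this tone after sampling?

36.9 kHz

268.3 kHz mod fs = 39.4 kHz.
39.4 kHz > fs/2 = 38.15 kHz, folds to fs − 39.4 kHz = 36.9 kHz.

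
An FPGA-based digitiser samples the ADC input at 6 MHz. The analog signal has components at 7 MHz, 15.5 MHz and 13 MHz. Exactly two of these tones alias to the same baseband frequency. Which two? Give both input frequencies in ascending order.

fs/2 = 3 MHz.
7 MHz mod fs = 1 MHz.
1 MHz ≤ fs/2 = 3 MHz, appears at 1 MHz.
15.5 MHz mod fs = 3.5 MHz.
3.5 MHz > fs/2 = 3 MHz, folds to fs − 3.5 MHz = 2.5 MHz.
13 MHz mod fs = 1 MHz.
1 MHz ≤ fs/2 = 3 MHz, appears at 1 MHz.
7 MHz and 13 MHz both map to 1 MHz.

7 MHz, 13 MHz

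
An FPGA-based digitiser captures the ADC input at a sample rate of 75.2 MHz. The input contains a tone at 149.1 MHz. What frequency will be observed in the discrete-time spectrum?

149.1 MHz mod fs = 73.9 MHz.
73.9 MHz > fs/2 = 37.6 MHz, folds to fs − 73.9 MHz = 1.3 MHz.

1.3 MHz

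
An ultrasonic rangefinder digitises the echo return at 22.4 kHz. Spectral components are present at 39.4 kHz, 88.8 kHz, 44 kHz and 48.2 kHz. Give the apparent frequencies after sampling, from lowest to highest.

fs/2 = 11.2 kHz.
39.4 kHz mod fs = 17 kHz.
17 kHz > fs/2 = 11.2 kHz, folds to fs − 17 kHz = 5.4 kHz.
88.8 kHz mod fs = 21.6 kHz.
21.6 kHz > fs/2 = 11.2 kHz, folds to fs − 21.6 kHz = 0.8 kHz.
44 kHz mod fs = 21.6 kHz.
21.6 kHz > fs/2 = 11.2 kHz, folds to fs − 21.6 kHz = 0.8 kHz.
48.2 kHz mod fs = 3.4 kHz.
3.4 kHz ≤ fs/2 = 11.2 kHz, appears at 3.4 kHz.
Distinct values: {0.8 kHz, 3.4 kHz, 5.4 kHz}.

0.8 kHz, 3.4 kHz, 5.4 kHz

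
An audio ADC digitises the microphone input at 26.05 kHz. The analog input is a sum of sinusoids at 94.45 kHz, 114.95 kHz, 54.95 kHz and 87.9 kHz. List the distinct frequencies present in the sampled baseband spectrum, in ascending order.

fs/2 = 13.025 kHz.
94.45 kHz mod fs = 16.3 kHz.
16.3 kHz > fs/2 = 13.025 kHz, folds to fs − 16.3 kHz = 9.75 kHz.
114.95 kHz mod fs = 10.75 kHz.
10.75 kHz ≤ fs/2 = 13.025 kHz, appears at 10.75 kHz.
54.95 kHz mod fs = 2.85 kHz.
2.85 kHz ≤ fs/2 = 13.025 kHz, appears at 2.85 kHz.
87.9 kHz mod fs = 9.75 kHz.
9.75 kHz ≤ fs/2 = 13.025 kHz, appears at 9.75 kHz.
Distinct values: {2.85 kHz, 9.75 kHz, 10.75 kHz}.

2.85 kHz, 9.75 kHz, 10.75 kHz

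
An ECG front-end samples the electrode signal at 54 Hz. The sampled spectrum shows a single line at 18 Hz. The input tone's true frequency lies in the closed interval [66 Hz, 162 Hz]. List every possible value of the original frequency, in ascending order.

Frequencies that alias to 18 Hz are k·fs ± 18 Hz for integer k ≥ 0.
k=0: 18 Hz.
k=1: 36 Hz, 72 Hz.
k=2: 90 Hz, 126 Hz.
k=3: 144 Hz, 180 Hz.
k=4: 198 Hz, 234 Hz.
Within [66 Hz, 162 Hz]: 72 Hz, 90 Hz, 126 Hz, 144 Hz.

72 Hz, 90 Hz, 126 Hz, 144 Hz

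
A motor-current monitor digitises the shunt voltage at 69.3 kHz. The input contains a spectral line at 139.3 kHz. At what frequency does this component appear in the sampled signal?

0.7 kHz

139.3 kHz mod fs = 0.7 kHz.
0.7 kHz ≤ fs/2 = 34.65 kHz, appears at 0.7 kHz.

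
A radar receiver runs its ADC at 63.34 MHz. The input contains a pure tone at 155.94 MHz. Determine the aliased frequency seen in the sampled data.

29.26 MHz

155.94 MHz mod fs = 29.26 MHz.
29.26 MHz ≤ fs/2 = 31.67 MHz, appears at 29.26 MHz.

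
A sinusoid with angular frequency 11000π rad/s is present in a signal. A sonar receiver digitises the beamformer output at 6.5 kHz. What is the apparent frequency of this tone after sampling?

ω = 11000π rad/s → f = ω/(2π) = 5500 Hz = 5.5 kHz.
5.5 kHz > fs/2 = 3.25 kHz, folds to fs − 5.5 kHz = 1 kHz.

1 kHz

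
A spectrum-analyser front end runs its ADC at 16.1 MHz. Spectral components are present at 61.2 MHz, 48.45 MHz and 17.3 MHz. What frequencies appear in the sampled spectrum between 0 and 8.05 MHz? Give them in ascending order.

0.15 MHz, 1.2 MHz, 3.2 MHz

fs/2 = 8.05 MHz.
61.2 MHz mod fs = 12.9 MHz.
12.9 MHz > fs/2 = 8.05 MHz, folds to fs − 12.9 MHz = 3.2 MHz.
48.45 MHz mod fs = 0.15 MHz.
0.15 MHz ≤ fs/2 = 8.05 MHz, appears at 0.15 MHz.
17.3 MHz mod fs = 1.2 MHz.
1.2 MHz ≤ fs/2 = 8.05 MHz, appears at 1.2 MHz.
Distinct values: {0.15 MHz, 1.2 MHz, 3.2 MHz}.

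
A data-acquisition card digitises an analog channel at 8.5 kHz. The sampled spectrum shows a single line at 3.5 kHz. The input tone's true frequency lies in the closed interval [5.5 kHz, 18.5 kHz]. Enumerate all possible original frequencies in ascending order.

Frequencies that alias to 3.5 kHz are k·fs ± 3.5 kHz for integer k ≥ 0.
k=0: 3.5 kHz.
k=1: 5 kHz, 12 kHz.
k=2: 13.5 kHz, 20.5 kHz.
k=3: 22 kHz, 29 kHz.
Within [5.5 kHz, 18.5 kHz]: 12 kHz, 13.5 kHz.

12 kHz, 13.5 kHz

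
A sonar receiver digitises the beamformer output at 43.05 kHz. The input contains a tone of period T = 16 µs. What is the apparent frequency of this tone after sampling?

19.45 kHz

T = 16 µs → f = 1/T = 62.5 kHz.
62.5 kHz mod fs = 19.45 kHz.
19.45 kHz ≤ fs/2 = 21.525 kHz, appears at 19.45 kHz.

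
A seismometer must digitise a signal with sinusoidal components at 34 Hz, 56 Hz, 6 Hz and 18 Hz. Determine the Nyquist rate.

112 Hz

Highest-frequency component: 56 Hz.
Nyquist rate = 2 × 56 Hz = 112 Hz.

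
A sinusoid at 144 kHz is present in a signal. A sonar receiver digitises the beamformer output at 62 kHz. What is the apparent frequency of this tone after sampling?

144 kHz mod fs = 20 kHz.
20 kHz ≤ fs/2 = 31 kHz, appears at 20 kHz.

20 kHz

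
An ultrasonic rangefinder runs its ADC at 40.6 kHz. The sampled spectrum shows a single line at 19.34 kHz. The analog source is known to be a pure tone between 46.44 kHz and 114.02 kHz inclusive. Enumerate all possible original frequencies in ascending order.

59.94 kHz, 61.86 kHz, 100.54 kHz, 102.46 kHz

Frequencies that alias to 19.34 kHz are k·fs ± 19.34 kHz for integer k ≥ 0.
k=0: 19.34 kHz.
k=1: 21.26 kHz, 59.94 kHz.
k=2: 61.86 kHz, 100.54 kHz.
k=3: 102.46 kHz, 141.14 kHz.
k=4: 143.06 kHz, 181.74 kHz.
Within [46.44 kHz, 114.02 kHz]: 59.94 kHz, 61.86 kHz, 100.54 kHz, 102.46 kHz.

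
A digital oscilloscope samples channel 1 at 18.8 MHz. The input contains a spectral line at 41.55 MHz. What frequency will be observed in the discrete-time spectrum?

3.95 MHz

41.55 MHz mod fs = 3.95 MHz.
3.95 MHz ≤ fs/2 = 9.4 MHz, appears at 3.95 MHz.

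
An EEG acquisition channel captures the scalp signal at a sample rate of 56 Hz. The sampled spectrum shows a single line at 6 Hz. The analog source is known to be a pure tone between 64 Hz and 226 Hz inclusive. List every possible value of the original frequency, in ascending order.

Frequencies that alias to 6 Hz are k·fs ± 6 Hz for integer k ≥ 0.
k=0: 6 Hz.
k=1: 50 Hz, 62 Hz.
k=2: 106 Hz, 118 Hz.
k=3: 162 Hz, 174 Hz.
k=4: 218 Hz, 230 Hz.
k=5: 274 Hz, 286 Hz.
Within [64 Hz, 226 Hz]: 106 Hz, 118 Hz, 162 Hz, 174 Hz, 218 Hz.

106 Hz, 118 Hz, 162 Hz, 174 Hz, 218 Hz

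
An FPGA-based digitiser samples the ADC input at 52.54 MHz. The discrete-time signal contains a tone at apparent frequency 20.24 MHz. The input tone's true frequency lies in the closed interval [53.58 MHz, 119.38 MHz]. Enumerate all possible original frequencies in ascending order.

Frequencies that alias to 20.24 MHz are k·fs ± 20.24 MHz for integer k ≥ 0.
k=0: 20.24 MHz.
k=1: 32.3 MHz, 72.78 MHz.
k=2: 84.84 MHz, 125.32 MHz.
k=3: 137.38 MHz, 177.86 MHz.
Within [53.58 MHz, 119.38 MHz]: 72.78 MHz, 84.84 MHz.

72.78 MHz, 84.84 MHz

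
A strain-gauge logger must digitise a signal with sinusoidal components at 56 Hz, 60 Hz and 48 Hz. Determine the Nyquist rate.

Highest-frequency component: 60 Hz.
Nyquist rate = 2 × 60 Hz = 120 Hz.

120 Hz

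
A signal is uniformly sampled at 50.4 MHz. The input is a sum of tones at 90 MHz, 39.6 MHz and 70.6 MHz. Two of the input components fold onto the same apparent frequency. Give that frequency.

10.8 MHz

fs/2 = 25.2 MHz.
90 MHz mod fs = 39.6 MHz.
39.6 MHz > fs/2 = 25.2 MHz, folds to fs − 39.6 MHz = 10.8 MHz.
39.6 MHz > fs/2 = 25.2 MHz, folds to fs − 39.6 MHz = 10.8 MHz.
70.6 MHz mod fs = 20.2 MHz.
20.2 MHz ≤ fs/2 = 25.2 MHz, appears at 20.2 MHz.
39.6 MHz and 90 MHz both map to 10.8 MHz.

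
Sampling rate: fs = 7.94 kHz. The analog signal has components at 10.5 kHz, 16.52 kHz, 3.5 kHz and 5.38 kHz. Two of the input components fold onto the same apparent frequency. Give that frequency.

fs/2 = 3.97 kHz.
10.5 kHz mod fs = 2.56 kHz.
2.56 kHz ≤ fs/2 = 3.97 kHz, appears at 2.56 kHz.
16.52 kHz mod fs = 0.64 kHz.
0.64 kHz ≤ fs/2 = 3.97 kHz, appears at 0.64 kHz.
3.5 kHz ≤ fs/2 = 3.97 kHz, passes unchanged.
5.38 kHz > fs/2 = 3.97 kHz, folds to fs − 5.38 kHz = 2.56 kHz.
5.38 kHz and 10.5 kHz both map to 2.56 kHz.

2.56 kHz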